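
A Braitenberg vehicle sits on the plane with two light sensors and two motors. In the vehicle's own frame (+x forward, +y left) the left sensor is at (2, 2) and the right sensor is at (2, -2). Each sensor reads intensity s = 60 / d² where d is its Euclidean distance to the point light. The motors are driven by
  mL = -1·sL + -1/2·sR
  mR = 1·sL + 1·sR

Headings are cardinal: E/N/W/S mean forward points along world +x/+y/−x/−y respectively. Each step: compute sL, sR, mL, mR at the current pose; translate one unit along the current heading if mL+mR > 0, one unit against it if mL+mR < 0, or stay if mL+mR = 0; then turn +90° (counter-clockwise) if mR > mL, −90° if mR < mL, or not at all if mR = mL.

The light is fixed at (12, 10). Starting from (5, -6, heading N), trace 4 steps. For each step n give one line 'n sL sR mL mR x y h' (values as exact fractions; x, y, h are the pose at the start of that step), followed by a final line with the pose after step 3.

0 60/277 60/221 -21570/61217 29880/61217 5 -6 N
1 6/37 6/25 -261/925 372/925 5 -5 W
2 12/65 60/389 -6618/25285 8568/25285 4 -5 S
3 15/58 1/6 -119/348 37/87 4 -6 E
final 5 -6 N

n=0: pose=(5,-6,N); sL=60/277, sR=60/221; mL=-21570/61217, mR=29880/61217; mL+mR=30/221 → advance +1; mR−mL=51450/61217 → turn +1·90°
n=1: pose=(5,-5,W); sL=6/37, sR=6/25; mL=-261/925, mR=372/925; mL+mR=3/25 → advance +1; mR−mL=633/925 → turn +1·90°
n=2: pose=(4,-5,S); sL=12/65, sR=60/389; mL=-6618/25285, mR=8568/25285; mL+mR=30/389 → advance +1; mR−mL=15186/25285 → turn +1·90°
n=3: pose=(4,-6,E); sL=15/58, sR=1/6; mL=-119/348, mR=37/87; mL+mR=1/12 → advance +1; mR−mL=89/116 → turn +1·90°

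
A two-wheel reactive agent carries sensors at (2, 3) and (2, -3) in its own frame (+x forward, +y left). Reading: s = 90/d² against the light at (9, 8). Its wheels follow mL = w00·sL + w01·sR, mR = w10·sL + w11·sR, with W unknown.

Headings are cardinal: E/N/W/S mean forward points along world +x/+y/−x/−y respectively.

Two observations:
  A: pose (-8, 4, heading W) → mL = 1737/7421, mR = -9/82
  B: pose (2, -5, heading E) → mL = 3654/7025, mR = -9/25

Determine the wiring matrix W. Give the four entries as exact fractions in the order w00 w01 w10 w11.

1/2 1/2 -1/2 0

obs A: pose=(-8,4,W) → sL=9/41, sR=45/181, mL=1737/7421, mR=-9/82
obs B: pose=(2,-5,E) → sL=18/25, sR=90/281, mL=3654/7025, mR=-9/25
sensor matrix S = [[9/41, 45/181], [18/25, 90/281]]; det S = -1133352/10426505
solve [mL_A; mL_B] = S·[w00; w01] and [mR_A; mR_B] = S·[w10; w11]:
  w00 = 1/2, w01 = 1/2, w10 = -1/2, w11 = 0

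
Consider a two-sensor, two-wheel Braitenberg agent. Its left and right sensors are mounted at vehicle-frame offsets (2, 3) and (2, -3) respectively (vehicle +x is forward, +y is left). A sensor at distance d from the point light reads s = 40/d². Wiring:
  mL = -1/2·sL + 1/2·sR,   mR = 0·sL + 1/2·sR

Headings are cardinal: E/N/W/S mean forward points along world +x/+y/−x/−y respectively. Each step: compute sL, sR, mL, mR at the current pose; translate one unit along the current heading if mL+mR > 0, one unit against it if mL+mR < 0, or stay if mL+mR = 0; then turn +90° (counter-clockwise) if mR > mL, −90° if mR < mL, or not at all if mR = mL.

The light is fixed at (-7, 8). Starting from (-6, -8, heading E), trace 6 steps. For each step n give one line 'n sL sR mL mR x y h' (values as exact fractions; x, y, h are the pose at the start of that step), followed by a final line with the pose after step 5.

0 20/89 4/37 -192/3293 2/37 -6 -8 E
1 8/41 8/41 0 4/41 -7 -8 N
2 5/41 10/37 225/3034 5/37 -7 -7 W
3 40/293 8/61 -48/17873 4/61 -8 -7 S
4 4/17 20/181 -192/3077 10/181 -8 -8 E
5 40/221 40/197 480/43537 20/197 -9 -8 N
final -9 -7 W

n=0: pose=(-6,-8,E); sL=20/89, sR=4/37; mL=-192/3293, mR=2/37; mL+mR=-14/3293 → advance -1; mR−mL=10/89 → turn +1·90°
n=1: pose=(-7,-8,N); sL=8/41, sR=8/41; mL=0, mR=4/41; mL+mR=4/41 → advance +1; mR−mL=4/41 → turn +1·90°
n=2: pose=(-7,-7,W); sL=5/41, sR=10/37; mL=225/3034, mR=5/37; mL+mR=635/3034 → advance +1; mR−mL=5/82 → turn +1·90°
n=3: pose=(-8,-7,S); sL=40/293, sR=8/61; mL=-48/17873, mR=4/61; mL+mR=1124/17873 → advance +1; mR−mL=20/293 → turn +1·90°
n=4: pose=(-8,-8,E); sL=4/17, sR=20/181; mL=-192/3077, mR=10/181; mL+mR=-22/3077 → advance -1; mR−mL=2/17 → turn +1·90°
n=5: pose=(-9,-8,N); sL=40/221, sR=40/197; mL=480/43537, mR=20/197; mL+mR=4900/43537 → advance +1; mR−mL=20/221 → turn +1·90°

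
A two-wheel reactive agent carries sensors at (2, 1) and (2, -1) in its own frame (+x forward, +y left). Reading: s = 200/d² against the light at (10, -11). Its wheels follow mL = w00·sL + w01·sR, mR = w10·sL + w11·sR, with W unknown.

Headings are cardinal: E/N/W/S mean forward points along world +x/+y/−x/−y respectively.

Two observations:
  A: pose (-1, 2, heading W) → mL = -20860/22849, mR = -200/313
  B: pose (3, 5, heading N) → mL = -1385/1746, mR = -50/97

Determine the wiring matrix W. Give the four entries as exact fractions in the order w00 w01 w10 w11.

obs A: pose=(-1,2,W) → sL=200/313, sR=40/73, mL=-20860/22849, mR=-200/313
obs B: pose=(3,5,N) → sL=50/97, sR=5/9, mL=-1385/1746, mR=-50/97
sensor matrix S = [[200/313, 40/73], [50/97, 5/9]]; det S = 1447000/19947177
solve [mL_A; mL_B] = S·[w00; w01] and [mR_A; mR_B] = S·[w10; w11]:
  w00 = -1, w01 = -1/2, w10 = -1, w11 = 0

-1 -1/2 -1 0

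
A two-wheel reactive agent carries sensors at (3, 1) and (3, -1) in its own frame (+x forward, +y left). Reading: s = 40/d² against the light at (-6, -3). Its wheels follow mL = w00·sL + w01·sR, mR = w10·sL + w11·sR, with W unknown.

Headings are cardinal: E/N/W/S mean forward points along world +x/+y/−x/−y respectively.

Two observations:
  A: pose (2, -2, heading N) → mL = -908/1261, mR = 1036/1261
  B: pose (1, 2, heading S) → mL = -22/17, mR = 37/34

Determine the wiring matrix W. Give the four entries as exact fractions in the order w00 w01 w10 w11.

-1/2 -1 1 1/2

obs A: pose=(2,-2,N) → sL=8/13, sR=40/97, mL=-908/1261, mR=1036/1261
obs B: pose=(1,2,S) → sL=10/17, sR=1, mL=-22/17, mR=37/34
sensor matrix S = [[8/13, 40/97], [10/17, 1]]; det S = 7992/21437
solve [mL_A; mL_B] = S·[w00; w01] and [mR_A; mR_B] = S·[w10; w11]:
  w00 = -1/2, w01 = -1, w10 = 1, w11 = 1/2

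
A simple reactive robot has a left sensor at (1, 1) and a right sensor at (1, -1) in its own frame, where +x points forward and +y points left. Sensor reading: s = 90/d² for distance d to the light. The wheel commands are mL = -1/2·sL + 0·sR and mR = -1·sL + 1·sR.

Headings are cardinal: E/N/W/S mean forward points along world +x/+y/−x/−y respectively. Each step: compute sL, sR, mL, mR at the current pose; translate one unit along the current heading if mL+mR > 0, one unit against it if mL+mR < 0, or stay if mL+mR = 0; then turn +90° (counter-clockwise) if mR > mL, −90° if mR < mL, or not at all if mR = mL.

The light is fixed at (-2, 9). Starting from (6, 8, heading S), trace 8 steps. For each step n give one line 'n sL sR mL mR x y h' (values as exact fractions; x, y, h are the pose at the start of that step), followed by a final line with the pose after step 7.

0 18/17 90/53 -9/17 576/901 6 8 S
1 45/41 1 -45/82 -4/41 6 7 E
2 90/37 18/13 -45/37 -504/481 5 7 N
3 45/26 9/4 -45/52 27/52 5 6 W
4 90/97 18/13 -45/97 576/1261 6 6 S
5 45/41 1 -45/82 -4/41 6 7 E
6 90/37 18/13 -45/37 -504/481 5 7 N
7 45/26 9/4 -45/52 27/52 5 6 W
final 6 6 S

n=0: pose=(6,8,S); sL=18/17, sR=90/53; mL=-9/17, mR=576/901; mL+mR=99/901 → advance +1; mR−mL=1053/901 → turn +1·90°
n=1: pose=(6,7,E); sL=45/41, sR=1; mL=-45/82, mR=-4/41; mL+mR=-53/82 → advance -1; mR−mL=37/82 → turn +1·90°
n=2: pose=(5,7,N); sL=90/37, sR=18/13; mL=-45/37, mR=-504/481; mL+mR=-1089/481 → advance -1; mR−mL=81/481 → turn +1·90°
n=3: pose=(5,6,W); sL=45/26, sR=9/4; mL=-45/52, mR=27/52; mL+mR=-9/26 → advance -1; mR−mL=18/13 → turn +1·90°
n=4: pose=(6,6,S); sL=90/97, sR=18/13; mL=-45/97, mR=576/1261; mL+mR=-9/1261 → advance -1; mR−mL=1161/1261 → turn +1·90°
n=5: pose=(6,7,E); sL=45/41, sR=1; mL=-45/82, mR=-4/41; mL+mR=-53/82 → advance -1; mR−mL=37/82 → turn +1·90°
n=6: pose=(5,7,N); sL=90/37, sR=18/13; mL=-45/37, mR=-504/481; mL+mR=-1089/481 → advance -1; mR−mL=81/481 → turn +1·90°
n=7: pose=(5,6,W); sL=45/26, sR=9/4; mL=-45/52, mR=27/52; mL+mR=-9/26 → advance -1; mR−mL=18/13 → turn +1·90°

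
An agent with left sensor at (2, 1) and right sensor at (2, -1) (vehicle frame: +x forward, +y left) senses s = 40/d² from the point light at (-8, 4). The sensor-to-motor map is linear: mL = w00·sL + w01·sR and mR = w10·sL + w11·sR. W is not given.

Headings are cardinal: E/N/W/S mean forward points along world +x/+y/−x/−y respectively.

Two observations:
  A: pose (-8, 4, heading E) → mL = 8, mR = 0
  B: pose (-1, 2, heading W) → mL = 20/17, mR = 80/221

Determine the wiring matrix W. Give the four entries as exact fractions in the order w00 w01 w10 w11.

1 0 -1 1

obs A: pose=(-8,4,E) → sL=8, sR=8, mL=8, mR=0
obs B: pose=(-1,2,W) → sL=20/17, sR=20/13, mL=20/17, mR=80/221
sensor matrix S = [[8, 8], [20/17, 20/13]]; det S = 640/221
solve [mL_A; mL_B] = S·[w00; w01] and [mR_A; mR_B] = S·[w10; w11]:
  w00 = 1, w01 = 0, w10 = -1, w11 = 1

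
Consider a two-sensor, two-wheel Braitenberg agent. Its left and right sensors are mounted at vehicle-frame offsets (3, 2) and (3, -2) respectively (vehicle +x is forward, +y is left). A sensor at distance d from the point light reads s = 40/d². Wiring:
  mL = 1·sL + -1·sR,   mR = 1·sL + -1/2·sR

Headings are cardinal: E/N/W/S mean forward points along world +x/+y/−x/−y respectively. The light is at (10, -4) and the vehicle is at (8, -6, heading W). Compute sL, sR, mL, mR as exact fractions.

40/41 8/5 -128/205 36/205

left sensor world pos  = (5, -8); dL² = 41
right sensor world pos = (5, -4); dR² = 25
sL = 40/41 = 40/41
sR = 40/25 = 8/5
mL = 1·sL + -1·sR = -128/205
mR = 1·sL + -1/2·sR = 36/205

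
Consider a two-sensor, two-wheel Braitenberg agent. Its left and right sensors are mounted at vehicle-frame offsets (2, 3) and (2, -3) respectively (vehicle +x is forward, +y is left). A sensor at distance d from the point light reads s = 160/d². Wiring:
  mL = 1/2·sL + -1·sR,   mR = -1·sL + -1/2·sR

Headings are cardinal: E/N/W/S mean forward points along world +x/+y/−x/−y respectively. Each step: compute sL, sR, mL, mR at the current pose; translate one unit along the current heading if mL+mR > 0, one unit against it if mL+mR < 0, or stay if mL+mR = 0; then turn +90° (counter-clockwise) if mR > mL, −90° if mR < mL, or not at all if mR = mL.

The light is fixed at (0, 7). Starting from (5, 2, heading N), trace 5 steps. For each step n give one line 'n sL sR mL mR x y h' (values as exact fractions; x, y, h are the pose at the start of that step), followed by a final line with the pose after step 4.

n=0: pose=(5,2,N); sL=160/13, sR=160/73; mL=3760/949, mR=-12720/949; mL+mR=-8960/949 → advance -1; mR−mL=-16480/949 → turn -1·90°
n=1: pose=(5,1,E); sL=80/29, sR=16/13; mL=56/377, mR=-1272/377; mL+mR=-1216/377 → advance -1; mR−mL=-1328/377 → turn -1·90°
n=2: pose=(4,1,S); sL=160/113, sR=32/13; mL=-2576/1469, mR=-3888/1469; mL+mR=-6464/1469 → advance -1; mR−mL=-1312/1469 → turn -1·90°
n=3: pose=(4,2,W); sL=40/17, sR=20; mL=-320/17, mR=-210/17; mL+mR=-530/17 → advance -1; mR−mL=110/17 → turn +1·90°
n=4: pose=(5,2,S); sL=160/113, sR=160/53; mL=-13840/5989, mR=-17520/5989; mL+mR=-31360/5989 → advance -1; mR−mL=-3680/5989 → turn -1·90°

0 160/13 160/73 3760/949 -12720/949 5 2 N
1 80/29 16/13 56/377 -1272/377 5 1 E
2 160/113 32/13 -2576/1469 -3888/1469 4 1 S
3 40/17 20 -320/17 -210/17 4 2 W
4 160/113 160/53 -13840/5989 -17520/5989 5 2 S
final 5 3 W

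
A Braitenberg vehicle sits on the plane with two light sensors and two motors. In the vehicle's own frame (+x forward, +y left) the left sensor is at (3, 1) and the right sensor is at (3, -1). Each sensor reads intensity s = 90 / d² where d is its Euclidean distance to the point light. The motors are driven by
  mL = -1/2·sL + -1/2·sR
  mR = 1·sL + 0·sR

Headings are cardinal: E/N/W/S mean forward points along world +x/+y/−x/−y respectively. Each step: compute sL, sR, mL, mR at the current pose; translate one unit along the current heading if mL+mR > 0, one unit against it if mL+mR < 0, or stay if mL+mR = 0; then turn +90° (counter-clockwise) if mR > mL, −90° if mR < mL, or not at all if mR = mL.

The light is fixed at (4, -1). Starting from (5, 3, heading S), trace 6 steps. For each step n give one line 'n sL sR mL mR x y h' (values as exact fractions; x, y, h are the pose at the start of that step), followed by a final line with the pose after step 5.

n=0: pose=(5,3,S); sL=18, sR=90; mL=-54, mR=18; mL+mR=-36 → advance -1; mR−mL=72 → turn +1·90°
n=1: pose=(5,4,E); sL=45/26, sR=45/16; mL=-945/416, mR=45/26; mL+mR=-225/416 → advance -1; mR−mL=1665/416 → turn +1·90°
n=2: pose=(4,4,N); sL=18/13, sR=18/13; mL=-18/13, mR=18/13; mL+mR=0 → advance +0; mR−mL=36/13 → turn +1·90°
n=3: pose=(4,4,W); sL=18/5, sR=2; mL=-14/5, mR=18/5; mL+mR=4/5 → advance +1; mR−mL=32/5 → turn +1·90°
n=4: pose=(3,4,S); sL=45/2, sR=45/4; mL=-135/8, mR=45/2; mL+mR=45/8 → advance +1; mR−mL=315/8 → turn +1·90°
n=5: pose=(3,3,E); sL=90/29, sR=90/13; mL=-1890/377, mR=90/29; mL+mR=-720/377 → advance -1; mR−mL=3060/377 → turn +1·90°

0 18 90 -54 18 5 3 S
1 45/26 45/16 -945/416 45/26 5 4 E
2 18/13 18/13 -18/13 18/13 4 4 N
3 18/5 2 -14/5 18/5 4 4 W
4 45/2 45/4 -135/8 45/2 3 4 S
5 90/29 90/13 -1890/377 90/29 3 3 E
final 2 3 N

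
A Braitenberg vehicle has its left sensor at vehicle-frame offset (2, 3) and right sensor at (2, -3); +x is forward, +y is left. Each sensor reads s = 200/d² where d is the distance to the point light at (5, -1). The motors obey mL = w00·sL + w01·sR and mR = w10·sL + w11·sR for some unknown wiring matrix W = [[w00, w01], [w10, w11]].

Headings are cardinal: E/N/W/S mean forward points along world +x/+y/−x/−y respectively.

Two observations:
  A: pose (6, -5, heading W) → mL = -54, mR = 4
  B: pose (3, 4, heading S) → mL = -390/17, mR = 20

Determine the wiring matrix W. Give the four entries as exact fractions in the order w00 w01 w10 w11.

obs A: pose=(6,-5,W) → sL=4, sR=100, mL=-54, mR=4
obs B: pose=(3,4,S) → sL=20, sR=100/17, mL=-390/17, mR=20
sensor matrix S = [[4, 100], [20, 100/17]]; det S = -33600/17
solve [mL_A; mL_B] = S·[w00; w01] and [mR_A; mR_B] = S·[w10; w11]:
  w00 = -1, w01 = -1/2, w10 = 1, w11 = 0

-1 -1/2 1 0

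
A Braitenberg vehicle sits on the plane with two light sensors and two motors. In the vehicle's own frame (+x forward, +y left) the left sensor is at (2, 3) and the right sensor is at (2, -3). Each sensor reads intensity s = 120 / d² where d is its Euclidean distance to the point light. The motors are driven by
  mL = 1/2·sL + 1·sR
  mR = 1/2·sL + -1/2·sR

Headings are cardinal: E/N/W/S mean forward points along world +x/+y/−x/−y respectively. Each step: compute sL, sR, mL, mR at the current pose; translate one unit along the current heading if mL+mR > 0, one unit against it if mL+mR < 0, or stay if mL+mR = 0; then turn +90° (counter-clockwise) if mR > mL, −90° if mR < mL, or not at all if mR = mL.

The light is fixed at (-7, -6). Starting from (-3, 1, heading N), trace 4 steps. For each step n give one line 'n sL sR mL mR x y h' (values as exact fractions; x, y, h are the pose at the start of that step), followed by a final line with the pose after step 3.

n=0: pose=(-3,1,N); sL=60/41, sR=12/13; mL=882/533, mR=144/533; mL+mR=1026/533 → advance +1; mR−mL=-18/13 → turn -1·90°
n=1: pose=(-3,2,E); sL=120/157, sR=120/61; mL=22500/9577, mR=-5760/9577; mL+mR=16740/9577 → advance +1; mR−mL=-180/61 → turn -1·90°
n=2: pose=(-2,2,S); sL=6/5, sR=3; mL=18/5, mR=-9/10; mL+mR=27/10 → advance +1; mR−mL=-9/2 → turn -1·90°
n=3: pose=(-2,1,W); sL=24/5, sR=120/109; mL=1908/545, mR=1008/545; mL+mR=2916/545 → advance +1; mR−mL=-180/109 → turn -1·90°

0 60/41 12/13 882/533 144/533 -3 1 N
1 120/157 120/61 22500/9577 -5760/9577 -3 2 E
2 6/5 3 18/5 -9/10 -2 2 S
3 24/5 120/109 1908/545 1008/545 -2 1 W
final -3 1 N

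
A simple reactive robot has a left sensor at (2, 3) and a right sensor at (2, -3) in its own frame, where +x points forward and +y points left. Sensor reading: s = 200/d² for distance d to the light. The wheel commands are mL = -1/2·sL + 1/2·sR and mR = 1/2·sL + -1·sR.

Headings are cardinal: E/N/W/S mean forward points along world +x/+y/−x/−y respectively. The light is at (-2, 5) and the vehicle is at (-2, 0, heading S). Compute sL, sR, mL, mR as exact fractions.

left sensor world pos  = (1, -2); dL² = 58
right sensor world pos = (-5, -2); dR² = 58
sL = 200/58 = 100/29
sR = 200/58 = 100/29
mL = -1/2·sL + 1/2·sR = 0
mR = 1/2·sL + -1·sR = -50/29

100/29 100/29 0 -50/29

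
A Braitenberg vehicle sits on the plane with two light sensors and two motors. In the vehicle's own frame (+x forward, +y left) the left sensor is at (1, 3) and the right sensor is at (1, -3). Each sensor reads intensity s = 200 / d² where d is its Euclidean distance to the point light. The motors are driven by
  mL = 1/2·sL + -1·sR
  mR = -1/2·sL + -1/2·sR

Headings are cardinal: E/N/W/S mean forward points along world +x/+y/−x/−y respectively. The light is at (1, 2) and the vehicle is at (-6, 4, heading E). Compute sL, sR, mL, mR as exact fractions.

200/61 200/37 -8500/2257 -9800/2257

left sensor world pos  = (-5, 7); dL² = 61
right sensor world pos = (-5, 1); dR² = 37
sL = 200/61 = 200/61
sR = 200/37 = 200/37
mL = 1/2·sL + -1·sR = -8500/2257
mR = -1/2·sL + -1/2·sR = -9800/2257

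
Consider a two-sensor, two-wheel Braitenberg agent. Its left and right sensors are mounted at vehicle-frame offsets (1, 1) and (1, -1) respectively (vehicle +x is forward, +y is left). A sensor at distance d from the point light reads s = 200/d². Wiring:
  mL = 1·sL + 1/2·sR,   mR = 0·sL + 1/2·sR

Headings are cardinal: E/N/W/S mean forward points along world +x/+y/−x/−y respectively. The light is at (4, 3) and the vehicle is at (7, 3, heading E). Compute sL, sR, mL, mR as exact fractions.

left sensor world pos  = (8, 4); dL² = 17
right sensor world pos = (8, 2); dR² = 17
sL = 200/17 = 200/17
sR = 200/17 = 200/17
mL = 1·sL + 1/2·sR = 300/17
mR = 0·sL + 1/2·sR = 100/17

200/17 200/17 300/17 100/17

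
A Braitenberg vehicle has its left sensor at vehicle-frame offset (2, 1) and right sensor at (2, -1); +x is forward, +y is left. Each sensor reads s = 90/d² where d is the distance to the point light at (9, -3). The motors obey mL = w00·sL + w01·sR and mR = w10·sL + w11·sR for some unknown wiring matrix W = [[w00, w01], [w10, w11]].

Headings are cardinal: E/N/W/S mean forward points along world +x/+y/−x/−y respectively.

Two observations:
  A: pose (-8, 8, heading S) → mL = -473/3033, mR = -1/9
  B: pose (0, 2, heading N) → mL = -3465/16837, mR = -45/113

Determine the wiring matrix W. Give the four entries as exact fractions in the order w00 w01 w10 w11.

-1 1/2 0 -1/2

obs A: pose=(-8,8,S) → sL=90/337, sR=2/9, mL=-473/3033, mR=-1/9
obs B: pose=(0,2,N) → sL=90/149, sR=90/113, mL=-3465/16837, mR=-45/113
sensor matrix S = [[90/337, 2/9], [90/149, 90/113]]; det S = 445280/5674069
solve [mL_A; mL_B] = S·[w00; w01] and [mR_A; mR_B] = S·[w10; w11]:
  w00 = -1, w01 = 1/2, w10 = 0, w11 = -1/2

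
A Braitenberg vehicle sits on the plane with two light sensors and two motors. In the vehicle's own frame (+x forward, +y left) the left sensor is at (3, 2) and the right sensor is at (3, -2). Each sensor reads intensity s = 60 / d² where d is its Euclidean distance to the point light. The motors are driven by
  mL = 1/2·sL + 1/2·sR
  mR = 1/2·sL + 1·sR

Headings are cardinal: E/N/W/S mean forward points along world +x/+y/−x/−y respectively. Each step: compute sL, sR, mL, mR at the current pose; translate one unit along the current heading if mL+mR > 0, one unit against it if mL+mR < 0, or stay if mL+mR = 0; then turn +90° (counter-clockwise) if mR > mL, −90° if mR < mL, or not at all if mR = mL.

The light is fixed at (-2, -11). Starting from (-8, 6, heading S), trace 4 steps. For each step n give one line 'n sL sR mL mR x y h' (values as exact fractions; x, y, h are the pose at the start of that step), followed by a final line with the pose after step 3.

0 15/53 3/13 177/689 513/1378 -8 6 S
1 20/111 12/41 1076/4551 1742/4551 -8 5 E
2 6/41 6/37 234/1517 357/1517 -7 5 N
3 60/289 12/85 252/1445 354/1445 -7 6 W
final -8 6 S

n=0: pose=(-8,6,S); sL=15/53, sR=3/13; mL=177/689, mR=513/1378; mL+mR=867/1378 → advance +1; mR−mL=3/26 → turn +1·90°
n=1: pose=(-8,5,E); sL=20/111, sR=12/41; mL=1076/4551, mR=1742/4551; mL+mR=2818/4551 → advance +1; mR−mL=6/41 → turn +1·90°
n=2: pose=(-7,5,N); sL=6/41, sR=6/37; mL=234/1517, mR=357/1517; mL+mR=591/1517 → advance +1; mR−mL=3/37 → turn +1·90°
n=3: pose=(-7,6,W); sL=60/289, sR=12/85; mL=252/1445, mR=354/1445; mL+mR=606/1445 → advance +1; mR−mL=6/85 → turn +1·90°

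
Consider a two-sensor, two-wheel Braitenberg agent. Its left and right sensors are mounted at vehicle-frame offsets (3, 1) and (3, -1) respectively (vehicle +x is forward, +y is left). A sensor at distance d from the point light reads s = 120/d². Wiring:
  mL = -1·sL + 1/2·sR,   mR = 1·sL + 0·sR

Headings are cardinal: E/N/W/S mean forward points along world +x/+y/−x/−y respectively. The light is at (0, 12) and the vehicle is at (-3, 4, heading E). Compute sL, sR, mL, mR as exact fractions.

120/49 40/27 -2260/1323 120/49

left sensor world pos  = (0, 5); dL² = 49
right sensor world pos = (0, 3); dR² = 81
sL = 120/49 = 120/49
sR = 120/81 = 40/27
mL = -1·sL + 1/2·sR = -2260/1323
mR = 1·sL + 0·sR = 120/49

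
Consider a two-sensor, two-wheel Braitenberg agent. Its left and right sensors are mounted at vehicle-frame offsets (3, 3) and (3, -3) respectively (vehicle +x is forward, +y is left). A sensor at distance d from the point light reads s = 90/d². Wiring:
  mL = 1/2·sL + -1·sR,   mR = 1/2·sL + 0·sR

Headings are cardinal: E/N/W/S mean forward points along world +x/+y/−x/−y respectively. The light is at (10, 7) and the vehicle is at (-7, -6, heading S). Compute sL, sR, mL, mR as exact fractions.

left sensor world pos  = (-4, -9); dL² = 452
right sensor world pos = (-10, -9); dR² = 656
sL = 90/452 = 45/226
sR = 90/656 = 45/328
mL = 1/2·sL + -1·sR = -1395/37064
mR = 1/2·sL + 0·sR = 45/452

45/226 45/328 -1395/37064 45/452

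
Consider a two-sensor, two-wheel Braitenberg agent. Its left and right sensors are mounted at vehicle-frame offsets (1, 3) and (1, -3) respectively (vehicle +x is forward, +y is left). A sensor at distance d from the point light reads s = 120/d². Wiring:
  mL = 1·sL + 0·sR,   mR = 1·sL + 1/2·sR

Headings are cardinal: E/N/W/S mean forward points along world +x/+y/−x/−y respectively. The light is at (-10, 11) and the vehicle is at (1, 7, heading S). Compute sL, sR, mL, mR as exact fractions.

left sensor world pos  = (4, 6); dL² = 221
right sensor world pos = (-2, 6); dR² = 89
sL = 120/221 = 120/221
sR = 120/89 = 120/89
mL = 1·sL + 0·sR = 120/221
mR = 1·sL + 1/2·sR = 23940/19669

120/221 120/89 120/221 23940/19669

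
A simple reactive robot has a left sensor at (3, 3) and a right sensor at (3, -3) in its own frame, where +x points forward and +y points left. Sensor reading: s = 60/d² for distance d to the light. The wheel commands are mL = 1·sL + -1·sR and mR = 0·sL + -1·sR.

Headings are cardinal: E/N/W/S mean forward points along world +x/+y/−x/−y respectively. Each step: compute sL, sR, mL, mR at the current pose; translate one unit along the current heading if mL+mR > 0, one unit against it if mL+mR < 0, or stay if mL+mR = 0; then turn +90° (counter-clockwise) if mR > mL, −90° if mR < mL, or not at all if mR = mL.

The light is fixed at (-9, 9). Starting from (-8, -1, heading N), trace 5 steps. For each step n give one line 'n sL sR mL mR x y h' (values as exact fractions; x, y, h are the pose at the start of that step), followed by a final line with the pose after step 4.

n=0: pose=(-8,-1,N); sL=60/53, sR=12/13; mL=144/689, mR=-12/13; mL+mR=-492/689 → advance -1; mR−mL=-60/53 → turn -1·90°
n=1: pose=(-8,-2,E); sL=3/4, sR=15/53; mL=99/212, mR=-15/53; mL+mR=39/212 → advance +1; mR−mL=-3/4 → turn -1·90°
n=2: pose=(-7,-2,S); sL=60/221, sR=60/197; mL=-1440/43537, mR=-60/197; mL+mR=-14700/43537 → advance -1; mR−mL=-60/221 → turn -1·90°
n=3: pose=(-7,-1,W); sL=6/17, sR=6/5; mL=-72/85, mR=-6/5; mL+mR=-174/85 → advance -1; mR−mL=-6/17 → turn -1·90°
n=4: pose=(-6,-1,N); sL=60/49, sR=12/17; mL=432/833, mR=-12/17; mL+mR=-156/833 → advance -1; mR−mL=-60/49 → turn -1·90°

0 60/53 12/13 144/689 -12/13 -8 -1 N
1 3/4 15/53 99/212 -15/53 -8 -2 E
2 60/221 60/197 -1440/43537 -60/197 -7 -2 S
3 6/17 6/5 -72/85 -6/5 -7 -1 W
4 60/49 12/17 432/833 -12/17 -6 -1 N
final -6 -2 E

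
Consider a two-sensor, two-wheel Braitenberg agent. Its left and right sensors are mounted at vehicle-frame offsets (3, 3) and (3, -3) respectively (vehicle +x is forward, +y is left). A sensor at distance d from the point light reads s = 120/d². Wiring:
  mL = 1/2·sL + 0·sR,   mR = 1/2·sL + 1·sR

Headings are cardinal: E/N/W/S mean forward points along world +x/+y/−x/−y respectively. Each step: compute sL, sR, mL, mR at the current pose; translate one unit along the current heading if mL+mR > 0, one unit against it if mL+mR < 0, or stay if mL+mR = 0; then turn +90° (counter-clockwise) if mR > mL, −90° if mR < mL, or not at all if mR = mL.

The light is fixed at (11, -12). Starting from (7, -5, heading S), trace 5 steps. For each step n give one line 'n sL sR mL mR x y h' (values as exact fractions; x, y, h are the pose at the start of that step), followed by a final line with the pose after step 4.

n=0: pose=(7,-5,S); sL=120/17, sR=24/13; mL=60/17, mR=1188/221; mL+mR=1968/221 → advance +1; mR−mL=24/13 → turn +1·90°
n=1: pose=(7,-6,E); sL=60/41, sR=12; mL=30/41, mR=522/41; mL+mR=552/41 → advance +1; mR−mL=12 → turn +1·90°
n=2: pose=(8,-6,N); sL=40/39, sR=40/27; mL=20/39, mR=700/351; mL+mR=880/351 → advance +1; mR−mL=40/27 → turn +1·90°
n=3: pose=(8,-5,W); sL=30/13, sR=15/17; mL=15/13, mR=450/221; mL+mR=705/221 → advance +1; mR−mL=15/17 → turn +1·90°
n=4: pose=(7,-5,S); sL=120/17, sR=24/13; mL=60/17, mR=1188/221; mL+mR=1968/221 → advance +1; mR−mL=24/13 → turn +1·90°

0 120/17 24/13 60/17 1188/221 7 -5 S
1 60/41 12 30/41 522/41 7 -6 E
2 40/39 40/27 20/39 700/351 8 -6 N
3 30/13 15/17 15/13 450/221 8 -5 W
4 120/17 24/13 60/17 1188/221 7 -5 S
final 7 -6 E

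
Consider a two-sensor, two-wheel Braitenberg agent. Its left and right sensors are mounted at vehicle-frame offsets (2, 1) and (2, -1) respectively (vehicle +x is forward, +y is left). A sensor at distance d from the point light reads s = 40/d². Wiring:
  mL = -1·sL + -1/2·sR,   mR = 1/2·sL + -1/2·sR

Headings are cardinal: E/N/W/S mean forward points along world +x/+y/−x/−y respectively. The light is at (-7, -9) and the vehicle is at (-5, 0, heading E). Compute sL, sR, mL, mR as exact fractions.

left sensor world pos  = (-3, 1); dL² = 116
right sensor world pos = (-3, -1); dR² = 80
sL = 40/116 = 10/29
sR = 40/80 = 1/2
mL = -1·sL + -1/2·sR = -69/116
mR = 1/2·sL + -1/2·sR = -9/116

10/29 1/2 -69/116 -9/116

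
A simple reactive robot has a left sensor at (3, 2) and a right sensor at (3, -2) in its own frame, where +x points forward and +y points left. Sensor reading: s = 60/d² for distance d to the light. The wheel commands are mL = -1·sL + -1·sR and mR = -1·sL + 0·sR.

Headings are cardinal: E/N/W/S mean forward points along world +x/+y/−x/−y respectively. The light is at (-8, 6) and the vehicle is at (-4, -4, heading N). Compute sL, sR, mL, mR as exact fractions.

left sensor world pos  = (-6, -1); dL² = 53
right sensor world pos = (-2, -1); dR² = 85
sL = 60/53 = 60/53
sR = 60/85 = 12/17
mL = -1·sL + -1·sR = -1656/901
mR = -1·sL + 0·sR = -60/53

60/53 12/17 -1656/901 -60/53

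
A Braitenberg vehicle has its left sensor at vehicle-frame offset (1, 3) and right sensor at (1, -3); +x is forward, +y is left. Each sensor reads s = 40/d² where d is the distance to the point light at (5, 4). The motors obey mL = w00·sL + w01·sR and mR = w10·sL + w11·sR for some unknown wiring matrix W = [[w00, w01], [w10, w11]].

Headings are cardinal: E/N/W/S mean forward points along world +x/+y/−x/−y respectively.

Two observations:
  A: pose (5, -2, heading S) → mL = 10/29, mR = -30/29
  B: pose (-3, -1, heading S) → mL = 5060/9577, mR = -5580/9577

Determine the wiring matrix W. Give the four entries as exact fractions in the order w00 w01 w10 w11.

1 -1/2 -1/2 -1

obs A: pose=(5,-2,S) → sL=20/29, sR=20/29, mL=10/29, mR=-30/29
obs B: pose=(-3,-1,S) → sL=40/61, sR=40/157, mL=5060/9577, mR=-5580/9577
sensor matrix S = [[20/29, 20/29], [40/61, 40/157]]; det S = -76800/277733
solve [mL_A; mL_B] = S·[w00; w01] and [mR_A; mR_B] = S·[w10; w11]:
  w00 = 1, w01 = -1/2, w10 = -1/2, w11 = -1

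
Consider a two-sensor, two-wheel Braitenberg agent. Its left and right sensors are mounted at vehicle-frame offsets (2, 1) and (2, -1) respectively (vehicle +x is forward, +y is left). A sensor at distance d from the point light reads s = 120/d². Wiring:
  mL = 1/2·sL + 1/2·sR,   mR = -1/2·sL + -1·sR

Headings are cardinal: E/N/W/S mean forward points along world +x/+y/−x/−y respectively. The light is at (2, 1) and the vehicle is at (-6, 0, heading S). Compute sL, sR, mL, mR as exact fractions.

left sensor world pos  = (-5, -2); dL² = 58
right sensor world pos = (-7, -2); dR² = 90
sL = 120/58 = 60/29
sR = 120/90 = 4/3
mL = 1/2·sL + 1/2·sR = 148/87
mR = -1/2·sL + -1·sR = -206/87

60/29 4/3 148/87 -206/87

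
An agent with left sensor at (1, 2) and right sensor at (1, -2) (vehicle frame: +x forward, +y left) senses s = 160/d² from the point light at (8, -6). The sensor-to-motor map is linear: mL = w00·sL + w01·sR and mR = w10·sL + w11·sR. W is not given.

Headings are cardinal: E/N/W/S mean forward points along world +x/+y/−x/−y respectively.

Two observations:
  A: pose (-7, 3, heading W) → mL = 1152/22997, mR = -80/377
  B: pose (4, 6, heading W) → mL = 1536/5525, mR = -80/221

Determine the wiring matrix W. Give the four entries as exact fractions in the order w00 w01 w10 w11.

obs A: pose=(-7,3,W) → sL=32/61, sR=160/377, mL=1152/22997, mR=-80/377
obs B: pose=(4,6,W) → sL=32/25, sR=160/221, mL=1536/5525, mR=-80/221
sensor matrix S = [[32/61, 160/377], [32/25, 160/221]]; det S = -24576/150365
solve [mL_A; mL_B] = S·[w00; w01] and [mR_A; mR_B] = S·[w10; w11]:
  w00 = 1/2, w01 = -1/2, w10 = 0, w11 = -1/2

1/2 -1/2 0 -1/2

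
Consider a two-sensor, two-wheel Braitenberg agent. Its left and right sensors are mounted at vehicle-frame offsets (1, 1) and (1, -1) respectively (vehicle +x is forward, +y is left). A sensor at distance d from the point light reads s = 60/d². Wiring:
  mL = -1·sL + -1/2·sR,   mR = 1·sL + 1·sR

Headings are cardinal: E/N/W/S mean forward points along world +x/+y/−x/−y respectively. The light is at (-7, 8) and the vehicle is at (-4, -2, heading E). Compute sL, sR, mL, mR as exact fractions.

left sensor world pos  = (-3, -1); dL² = 97
right sensor world pos = (-3, -3); dR² = 137
sL = 60/97 = 60/97
sR = 60/137 = 60/137
mL = -1·sL + -1/2·sR = -11130/13289
mR = 1·sL + 1·sR = 14040/13289

60/97 60/137 -11130/13289 14040/13289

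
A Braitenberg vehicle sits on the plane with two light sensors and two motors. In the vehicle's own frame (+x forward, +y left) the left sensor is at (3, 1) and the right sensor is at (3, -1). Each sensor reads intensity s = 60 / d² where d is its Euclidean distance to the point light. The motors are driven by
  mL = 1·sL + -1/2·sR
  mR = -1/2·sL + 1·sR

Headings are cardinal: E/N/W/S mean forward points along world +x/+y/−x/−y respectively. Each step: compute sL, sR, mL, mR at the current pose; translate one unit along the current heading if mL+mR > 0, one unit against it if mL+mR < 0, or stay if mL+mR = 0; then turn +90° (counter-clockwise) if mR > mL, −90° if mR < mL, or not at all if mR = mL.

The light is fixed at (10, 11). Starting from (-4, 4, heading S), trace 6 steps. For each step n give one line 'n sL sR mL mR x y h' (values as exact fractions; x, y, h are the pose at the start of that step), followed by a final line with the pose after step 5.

0 60/269 12/65 2286/17485 1278/17485 -4 4 S
1 6/37 30/169 459/6253 603/6253 -4 3 W
2 60/317 60/377 13110/119509 7710/119509 -5 3 S
3 15/106 15/97 330/5141 1725/20564 -5 2 W
4 20/123 60/433 4970/53259 3050/53259 -6 2 S
5 30/241 30/221 3015/53261 3915/53261 -6 1 W
final -7 1 S

n=0: pose=(-4,4,S); sL=60/269, sR=12/65; mL=2286/17485, mR=1278/17485; mL+mR=3564/17485 → advance +1; mR−mL=-1008/17485 → turn -1·90°
n=1: pose=(-4,3,W); sL=6/37, sR=30/169; mL=459/6253, mR=603/6253; mL+mR=1062/6253 → advance +1; mR−mL=144/6253 → turn +1·90°
n=2: pose=(-5,3,S); sL=60/317, sR=60/377; mL=13110/119509, mR=7710/119509; mL+mR=20820/119509 → advance +1; mR−mL=-5400/119509 → turn -1·90°
n=3: pose=(-5,2,W); sL=15/106, sR=15/97; mL=330/5141, mR=1725/20564; mL+mR=3045/20564 → advance +1; mR−mL=405/20564 → turn +1·90°
n=4: pose=(-6,2,S); sL=20/123, sR=60/433; mL=4970/53259, mR=3050/53259; mL+mR=8020/53259 → advance +1; mR−mL=-640/17753 → turn -1·90°
n=5: pose=(-6,1,W); sL=30/241, sR=30/221; mL=3015/53261, mR=3915/53261; mL+mR=6930/53261 → advance +1; mR−mL=900/53261 → turn +1·90°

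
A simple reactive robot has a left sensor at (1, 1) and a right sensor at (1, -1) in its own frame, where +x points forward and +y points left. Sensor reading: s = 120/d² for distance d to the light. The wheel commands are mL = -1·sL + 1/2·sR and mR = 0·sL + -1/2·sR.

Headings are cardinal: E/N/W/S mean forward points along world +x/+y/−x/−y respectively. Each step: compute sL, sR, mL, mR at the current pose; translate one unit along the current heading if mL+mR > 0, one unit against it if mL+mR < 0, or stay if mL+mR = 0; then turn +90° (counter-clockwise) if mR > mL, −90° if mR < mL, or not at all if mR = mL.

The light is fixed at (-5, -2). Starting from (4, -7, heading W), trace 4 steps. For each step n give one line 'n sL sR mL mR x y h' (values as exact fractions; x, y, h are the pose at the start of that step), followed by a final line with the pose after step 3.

n=0: pose=(4,-7,W); sL=6/5, sR=3/2; mL=-9/20, mR=-3/4; mL+mR=-6/5 → advance -1; mR−mL=-3/10 → turn -1·90°
n=1: pose=(5,-7,N); sL=120/97, sR=120/137; mL=-10620/13289, mR=-60/137; mL+mR=-120/97 → advance -1; mR−mL=4800/13289 → turn +1·90°
n=2: pose=(5,-8,W); sL=12/13, sR=60/53; mL=-246/689, mR=-30/53; mL+mR=-12/13 → advance -1; mR−mL=-144/689 → turn -1·90°
n=3: pose=(6,-8,N); sL=24/25, sR=120/169; mL=-2556/4225, mR=-60/169; mL+mR=-24/25 → advance -1; mR−mL=1056/4225 → turn +1·90°

0 6/5 3/2 -9/20 -3/4 4 -7 W
1 120/97 120/137 -10620/13289 -60/137 5 -7 N
2 12/13 60/53 -246/689 -30/53 5 -8 W
3 24/25 120/169 -2556/4225 -60/169 6 -8 N
final 6 -9 W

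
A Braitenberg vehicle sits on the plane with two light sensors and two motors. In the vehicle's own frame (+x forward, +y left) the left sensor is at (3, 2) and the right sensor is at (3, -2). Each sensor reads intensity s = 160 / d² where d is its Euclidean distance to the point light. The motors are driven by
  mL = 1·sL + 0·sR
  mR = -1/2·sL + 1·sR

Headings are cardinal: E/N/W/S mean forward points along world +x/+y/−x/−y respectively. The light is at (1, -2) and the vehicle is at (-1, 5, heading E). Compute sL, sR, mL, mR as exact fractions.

80/41 80/13 80/41 2760/533

left sensor world pos  = (2, 7); dL² = 82
right sensor world pos = (2, 3); dR² = 26
sL = 160/82 = 80/41
sR = 160/26 = 80/13
mL = 1·sL + 0·sR = 80/41
mR = -1/2·sL + 1·sR = 2760/533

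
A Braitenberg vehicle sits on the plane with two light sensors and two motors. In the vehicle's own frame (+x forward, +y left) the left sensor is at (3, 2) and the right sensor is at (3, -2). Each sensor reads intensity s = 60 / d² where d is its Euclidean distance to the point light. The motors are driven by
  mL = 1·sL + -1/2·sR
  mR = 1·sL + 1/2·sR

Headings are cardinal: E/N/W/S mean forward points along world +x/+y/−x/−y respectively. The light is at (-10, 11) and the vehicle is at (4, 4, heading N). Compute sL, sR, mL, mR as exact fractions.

3/8 15/68 9/34 33/68

left sensor world pos  = (2, 7); dL² = 160
right sensor world pos = (6, 7); dR² = 272
sL = 60/160 = 3/8
sR = 60/272 = 15/68
mL = 1·sL + -1/2·sR = 9/34
mR = 1·sL + 1/2·sR = 33/68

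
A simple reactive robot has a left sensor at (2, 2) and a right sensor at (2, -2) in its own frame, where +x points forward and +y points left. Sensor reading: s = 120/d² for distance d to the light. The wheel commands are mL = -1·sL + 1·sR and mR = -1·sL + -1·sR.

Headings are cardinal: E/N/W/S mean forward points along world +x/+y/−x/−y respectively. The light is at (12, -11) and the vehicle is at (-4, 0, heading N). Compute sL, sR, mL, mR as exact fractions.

120/493 24/73 3072/35989 -20592/35989

left sensor world pos  = (-6, 2); dL² = 493
right sensor world pos = (-2, 2); dR² = 365
sL = 120/493 = 120/493
sR = 120/365 = 24/73
mL = -1·sL + 1·sR = 3072/35989
mR = -1·sL + -1·sR = -20592/35989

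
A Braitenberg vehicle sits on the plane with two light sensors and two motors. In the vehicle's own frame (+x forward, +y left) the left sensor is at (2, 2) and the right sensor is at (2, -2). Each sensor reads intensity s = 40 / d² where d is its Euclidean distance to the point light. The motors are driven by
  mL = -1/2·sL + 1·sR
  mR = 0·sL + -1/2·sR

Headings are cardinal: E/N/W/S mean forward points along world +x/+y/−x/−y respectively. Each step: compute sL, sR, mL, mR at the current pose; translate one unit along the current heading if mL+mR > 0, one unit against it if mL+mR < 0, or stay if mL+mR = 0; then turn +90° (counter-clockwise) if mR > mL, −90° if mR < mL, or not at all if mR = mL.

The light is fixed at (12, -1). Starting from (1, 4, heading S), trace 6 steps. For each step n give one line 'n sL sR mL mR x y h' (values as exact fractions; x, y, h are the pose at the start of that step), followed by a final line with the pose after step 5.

n=0: pose=(1,4,S); sL=4/9, sR=20/89; mL=2/801, mR=-10/89; mL+mR=-88/801 → advance -1; mR−mL=-92/801 → turn -1·90°
n=1: pose=(1,5,W); sL=8/37, sR=40/233; mL=548/8621, mR=-20/233; mL+mR=-192/8621 → advance -1; mR−mL=-1288/8621 → turn -1·90°
n=2: pose=(2,5,N); sL=5/26, sR=5/16; mL=45/208, mR=-5/32; mL+mR=25/416 → advance +1; mR−mL=-155/416 → turn -1·90°
n=3: pose=(2,6,E); sL=8/29, sR=40/89; mL=804/2581, mR=-20/89; mL+mR=224/2581 → advance +1; mR−mL=-1384/2581 → turn -1·90°
n=4: pose=(3,6,S); sL=20/37, sR=20/73; mL=10/2701, mR=-10/73; mL+mR=-360/2701 → advance -1; mR−mL=-380/2701 → turn -1·90°
n=5: pose=(3,7,W); sL=40/157, sR=40/221; mL=1860/34697, mR=-20/221; mL+mR=-1280/34697 → advance -1; mR−mL=-5000/34697 → turn -1·90°

0 4/9 20/89 2/801 -10/89 1 4 S
1 8/37 40/233 548/8621 -20/233 1 5 W
2 5/26 5/16 45/208 -5/32 2 5 N
3 8/29 40/89 804/2581 -20/89 2 6 E
4 20/37 20/73 10/2701 -10/73 3 6 S
5 40/157 40/221 1860/34697 -20/221 3 7 W
final 4 7 N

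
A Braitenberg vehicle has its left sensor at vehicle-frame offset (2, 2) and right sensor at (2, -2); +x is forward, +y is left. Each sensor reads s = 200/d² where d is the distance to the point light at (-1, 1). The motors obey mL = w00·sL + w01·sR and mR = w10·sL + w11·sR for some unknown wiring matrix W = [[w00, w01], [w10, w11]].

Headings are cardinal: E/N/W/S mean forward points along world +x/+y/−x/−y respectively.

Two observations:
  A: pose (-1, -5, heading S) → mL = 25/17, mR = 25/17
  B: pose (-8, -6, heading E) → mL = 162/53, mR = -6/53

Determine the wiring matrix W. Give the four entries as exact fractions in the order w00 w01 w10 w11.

1 -1/2 -1/2 1

obs A: pose=(-1,-5,S) → sL=50/17, sR=50/17, mL=25/17, mR=25/17
obs B: pose=(-8,-6,E) → sL=4, sR=100/53, mL=162/53, mR=-6/53
sensor matrix S = [[50/17, 50/17], [4, 100/53]]; det S = -5600/901
solve [mL_A; mL_B] = S·[w00; w01] and [mR_A; mR_B] = S·[w10; w11]:
  w00 = 1, w01 = -1/2, w10 = -1/2, w11 = 1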